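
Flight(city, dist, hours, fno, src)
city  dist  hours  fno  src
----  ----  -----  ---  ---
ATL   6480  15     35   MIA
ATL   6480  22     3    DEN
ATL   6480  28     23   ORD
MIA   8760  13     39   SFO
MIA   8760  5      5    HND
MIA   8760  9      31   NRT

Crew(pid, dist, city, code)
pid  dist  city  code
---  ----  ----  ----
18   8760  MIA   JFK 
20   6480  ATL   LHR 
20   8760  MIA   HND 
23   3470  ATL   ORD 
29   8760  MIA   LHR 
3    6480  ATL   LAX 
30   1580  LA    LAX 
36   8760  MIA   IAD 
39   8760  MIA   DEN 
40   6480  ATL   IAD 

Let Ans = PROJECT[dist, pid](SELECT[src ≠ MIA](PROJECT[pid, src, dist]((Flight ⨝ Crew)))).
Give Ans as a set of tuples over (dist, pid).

{(6480, 20), (6480, 3), (6480, 40), (8760, 18), (8760, 20), (8760, 29), (8760, 36), (8760, 39)}

Flight ⋈ Crew (natural join on city, dist): {(ATL, 6480, 15, 35, MIA, 20, LHR), (ATL, 6480, 15, 35, MIA, 3, LAX), (ATL, 6480, 15, 35, MIA, 40, IAD), (ATL, 6480, 22, 3, DEN, 20, LHR), (ATL, 6480, 22, 3, DEN, 3, LAX), (ATL, 6480, 22, 3, DEN, 40, IAD), (ATL, 6480, 28, 23, ORD, 20, LHR), (ATL, 6480, 28, 23, ORD, 3, LAX), (ATL, 6480, 28, 23, ORD, 40, IAD), (MIA, 8760, 13, 39, SFO, 18, JFK), (MIA, 8760, 13, 39, SFO, 20, HND), (MIA, 8760, 13, 39, SFO, 29, LHR), (MIA, 8760, 13, 39, SFO, 36, IAD), (MIA, 8760, 13, 39, SFO, 39, DEN), (MIA, 8760, 5, 5, HND, 18, JFK), (MIA, 8760, 5, 5, HND, 20, HND), (MIA, 8760, 5, 5, HND, 29, LHR), (MIA, 8760, 5, 5, HND, 36, IAD), (MIA, 8760, 5, 5, HND, 39, DEN), (MIA, 8760, 9, 31, NRT, 18, JFK), (MIA, 8760, 9, 31, NRT, 20, HND), (MIA, 8760, 9, 31, NRT, 29, LHR), (MIA, 8760, 9, 31, NRT, 36, IAD), (MIA, 8760, 9, 31, NRT, 39, DEN)}
π_{pid, src, dist} gives {(18, HND, 8760), (18, NRT, 8760), (18, SFO, 8760), (20, DEN, 6480), (20, HND, 8760), (20, MIA, 6480), (20, NRT, 8760), (20, ORD, 6480), (20, SFO, 8760), (29, HND, 8760), (29, NRT, 8760), (29, SFO, 8760), (3, DEN, 6480), (3, MIA, 6480), (3, ORD, 6480), (36, HND, 8760), (36, NRT, 8760), (36, SFO, 8760), (39, HND, 8760), (39, NRT, 8760), (39, SFO, 8760), (40, DEN, 6480), (40, MIA, 6480), (40, ORD, 6480)}.
Selection src ≠ MIA: {(18, HND, 8760), (18, NRT, 8760), (18, SFO, 8760), (20, DEN, 6480), (20, HND, 8760), (20, NRT, 8760), (20, ORD, 6480), (20, SFO, 8760), (29, HND, 8760), (29, NRT, 8760), (29, SFO, 8760), (3, DEN, 6480), (3, ORD, 6480), (36, HND, 8760), (36, NRT, 8760), (36, SFO, 8760), (39, HND, 8760), (39, NRT, 8760), (39, SFO, 8760), (40, DEN, 6480), (40, ORD, 6480)}
π_{dist, pid} gives {(6480, 20), (6480, 3), (6480, 40), (8760, 18), (8760, 20), (8760, 29), (8760, 36), (8760, 39)} (13 duplicate(s) eliminated).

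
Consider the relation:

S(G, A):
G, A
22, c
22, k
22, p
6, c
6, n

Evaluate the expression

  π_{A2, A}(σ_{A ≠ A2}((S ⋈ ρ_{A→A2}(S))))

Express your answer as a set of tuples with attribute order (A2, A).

{(c, k), (c, n), (c, p), (k, c), (k, p), (n, c), (p, c), (p, k)}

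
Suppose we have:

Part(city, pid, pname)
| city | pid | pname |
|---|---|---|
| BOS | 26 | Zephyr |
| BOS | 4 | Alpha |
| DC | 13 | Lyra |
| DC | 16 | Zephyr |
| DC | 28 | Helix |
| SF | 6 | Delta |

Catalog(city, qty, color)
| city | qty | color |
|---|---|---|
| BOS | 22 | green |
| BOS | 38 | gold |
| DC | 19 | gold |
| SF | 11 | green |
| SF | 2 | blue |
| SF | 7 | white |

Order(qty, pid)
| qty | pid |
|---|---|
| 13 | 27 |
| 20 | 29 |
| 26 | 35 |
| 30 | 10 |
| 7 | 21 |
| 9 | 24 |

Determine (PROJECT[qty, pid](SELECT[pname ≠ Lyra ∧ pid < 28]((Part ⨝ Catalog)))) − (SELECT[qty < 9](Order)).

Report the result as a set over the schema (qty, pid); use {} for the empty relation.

{(11, 6), (19, 16), (2, 6), (22, 26), (22, 4), (38, 26), (38, 4), (7, 6)}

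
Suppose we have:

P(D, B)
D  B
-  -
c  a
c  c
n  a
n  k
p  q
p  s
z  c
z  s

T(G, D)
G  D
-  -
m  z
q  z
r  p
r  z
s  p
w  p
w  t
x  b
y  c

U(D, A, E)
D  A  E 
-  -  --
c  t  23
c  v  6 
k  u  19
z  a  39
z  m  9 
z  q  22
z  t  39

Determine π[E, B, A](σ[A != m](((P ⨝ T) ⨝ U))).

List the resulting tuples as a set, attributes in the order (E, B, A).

Joining P and T on D yields {(c, a, y), (c, c, y), (p, q, r), (p, q, s), (p, q, w), (p, s, r), (p, s, s), (p, s, w), (z, c, m), (z, c, q), (z, c, r), (z, s, m), (z, s, q), (z, s, r)}.
Joining (P ⨝ T) and U on D yields {(c, a, y, t, 23), (c, a, y, v, 6), (c, c, y, t, 23), (c, c, y, v, 6), (z, c, m, a, 39), (z, c, m, m, 9), (z, c, m, q, 22), (z, c, m, t, 39), (z, c, q, a, 39), (z, c, q, m, 9), (z, c, q, q, 22), (z, c, q, t, 39), (z, c, r, a, 39), (z, c, r, m, 9), (z, c, r, q, 22), (z, c, r, t, 39), (z, s, m, a, 39), (z, s, m, m, 9), (z, s, m, q, 22), (z, s, m, t, 39), (z, s, q, a, 39), (z, s, q, m, 9), (z, s, q, q, 22), (z, s, q, t, 39), (z, s, r, a, 39), (z, s, r, m, 9), (z, s, r, q, 22), (z, s, r, t, 39)}.
Filtering on A != m leaves {(c, a, y, t, 23), (c, a, y, v, 6), (c, c, y, t, 23), (c, c, y, v, 6), (z, c, m, a, 39), (z, c, m, q, 22), (z, c, m, t, 39), (z, c, q, a, 39), (z, c, q, q, 22), (z, c, q, t, 39), (z, c, r, a, 39), (z, c, r, q, 22), (z, c, r, t, 39), (z, s, m, a, 39), (z, s, m, q, 22), (z, s, m, t, 39), (z, s, q, a, 39), (z, s, q, q, 22), (z, s, q, t, 39), (z, s, r, a, 39), (z, s, r, q, 22), (z, s, r, t, 39)}.
Keep only column(s) E, B, A (12 duplicate(s) eliminated): {(22, c, q), (22, s, q), (23, a, t), (23, c, t), (39, c, a), (39, c, t), (39, s, a), (39, s, t), (6, a, v), (6, c, v)}

{(22, c, q), (22, s, q), (23, a, t), (23, c, t), (39, c, a), (39, c, t), (39, s, a), (39, s, t), (6, a, v), (6, c, v)}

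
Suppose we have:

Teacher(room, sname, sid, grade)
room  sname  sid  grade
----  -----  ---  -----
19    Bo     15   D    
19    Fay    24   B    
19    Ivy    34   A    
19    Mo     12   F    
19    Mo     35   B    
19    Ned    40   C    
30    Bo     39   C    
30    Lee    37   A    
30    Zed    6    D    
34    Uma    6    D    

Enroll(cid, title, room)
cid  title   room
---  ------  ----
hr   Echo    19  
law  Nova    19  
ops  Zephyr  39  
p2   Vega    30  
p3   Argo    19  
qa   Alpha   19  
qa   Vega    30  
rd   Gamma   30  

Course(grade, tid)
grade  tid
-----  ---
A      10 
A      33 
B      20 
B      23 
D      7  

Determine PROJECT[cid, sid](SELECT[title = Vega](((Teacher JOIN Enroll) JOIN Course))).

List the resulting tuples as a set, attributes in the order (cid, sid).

Natural join on room: {(19, Bo, 15, D, hr, Echo), (19, Bo, 15, D, law, Nova), (19, Bo, 15, D, p3, Argo), (19, Bo, 15, D, qa, Alpha), (19, Fay, 24, B, hr, Echo), (19, Fay, 24, B, law, Nova), (19, Fay, 24, B, p3, Argo), (19, Fay, 24, B, qa, Alpha), (19, Ivy, 34, A, hr, Echo), (19, Ivy, 34, A, law, Nova), (19, Ivy, 34, A, p3, Argo), (19, Ivy, 34, A, qa, Alpha), (19, Mo, 12, F, hr, Echo), (19, Mo, 12, F, law, Nova), (19, Mo, 12, F, p3, Argo), (19, Mo, 12, F, qa, Alpha), (19, Mo, 35, B, hr, Echo), (19, Mo, 35, B, law, Nova), (19, Mo, 35, B, p3, Argo), (19, Mo, 35, B, qa, Alpha), (19, Ned, 40, C, hr, Echo), (19, Ned, 40, C, law, Nova), (19, Ned, 40, C, p3, Argo), (19, Ned, 40, C, qa, Alpha), (30, Bo, 39, C, p2, Vega), (30, Bo, 39, C, qa, Vega), (30, Bo, 39, C, rd, Gamma), (30, Lee, 37, A, p2, Vega), (30, Lee, 37, A, qa, Vega), (30, Lee, 37, A, rd, Gamma), (30, Zed, 6, D, p2, Vega), (30, Zed, 6, D, qa, Vega), (30, Zed, 6, D, rd, Gamma)}
Natural join on grade: {(19, Bo, 15, D, hr, Echo, 7), (19, Bo, 15, D, law, Nova, 7), (19, Bo, 15, D, p3, Argo, 7), (19, Bo, 15, D, qa, Alpha, 7), (19, Fay, 24, B, hr, Echo, 20), (19, Fay, 24, B, hr, Echo, 23), (19, Fay, 24, B, law, Nova, 20), (19, Fay, 24, B, law, Nova, 23), (19, Fay, 24, B, p3, Argo, 20), (19, Fay, 24, B, p3, Argo, 23), (19, Fay, 24, B, qa, Alpha, 20), (19, Fay, 24, B, qa, Alpha, 23), (19, Ivy, 34, A, hr, Echo, 10), (19, Ivy, 34, A, hr, Echo, 33), (19, Ivy, 34, A, law, Nova, 10), (19, Ivy, 34, A, law, Nova, 33), (19, Ivy, 34, A, p3, Argo, 10), (19, Ivy, 34, A, p3, Argo, 33), (19, Ivy, 34, A, qa, Alpha, 10), (19, Ivy, 34, A, qa, Alpha, 33), (19, Mo, 35, B, hr, Echo, 20), (19, Mo, 35, B, hr, Echo, 23), (19, Mo, 35, B, law, Nova, 20), (19, Mo, 35, B, law, Nova, 23), (19, Mo, 35, B, p3, Argo, 20), (19, Mo, 35, B, p3, Argo, 23), (19, Mo, 35, B, qa, Alpha, 20), (19, Mo, 35, B, qa, Alpha, 23), (30, Lee, 37, A, p2, Vega, 10), (30, Lee, 37, A, p2, Vega, 33), (30, Lee, 37, A, qa, Vega, 10), (30, Lee, 37, A, qa, Vega, 33), (30, Lee, 37, A, rd, Gamma, 10), (30, Lee, 37, A, rd, Gamma, 33), (30, Zed, 6, D, p2, Vega, 7), (30, Zed, 6, D, qa, Vega, 7), (30, Zed, 6, D, rd, Gamma, 7)}
σ[title = Vega]: keep tuples satisfying title = Vega → {(30, Lee, 37, A, p2, Vega, 10), (30, Lee, 37, A, p2, Vega, 33), (30, Lee, 37, A, qa, Vega, 10), (30, Lee, 37, A, qa, Vega, 33), (30, Zed, 6, D, p2, Vega, 7), (30, Zed, 6, D, qa, Vega, 7)}
π[cid, sid]: project onto (cid, sid) (2 duplicate(s) eliminated) → {(p2, 37), (p2, 6), (qa, 37), (qa, 6)}

{(p2, 37), (p2, 6), (qa, 37), (qa, 6)}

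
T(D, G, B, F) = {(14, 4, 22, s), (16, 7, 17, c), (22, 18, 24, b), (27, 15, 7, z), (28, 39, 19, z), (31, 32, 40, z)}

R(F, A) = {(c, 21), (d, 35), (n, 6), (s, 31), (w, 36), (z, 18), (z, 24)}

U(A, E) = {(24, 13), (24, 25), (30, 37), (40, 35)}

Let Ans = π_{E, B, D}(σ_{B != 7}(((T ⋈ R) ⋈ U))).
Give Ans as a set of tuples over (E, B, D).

{(13, 19, 28), (13, 40, 31), (25, 19, 28), (25, 40, 31)}

Joining T and R on F yields {(14, 4, 22, s, 31), (16, 7, 17, c, 21), (27, 15, 7, z, 18), (27, 15, 7, z, 24), (28, 39, 19, z, 18), (28, 39, 19, z, 24), (31, 32, 40, z, 18), (31, 32, 40, z, 24)}.
Joining (T ⋈ R) and U on A yields {(27, 15, 7, z, 24, 13), (27, 15, 7, z, 24, 25), (28, 39, 19, z, 24, 13), (28, 39, 19, z, 24, 25), (31, 32, 40, z, 24, 13), (31, 32, 40, z, 24, 25)}.
σ[B != 7]: keep tuples satisfying B != 7 → {(28, 39, 19, z, 24, 13), (28, 39, 19, z, 24, 25), (31, 32, 40, z, 24, 13), (31, 32, 40, z, 24, 25)}
Projecting to E, B, D: {(13, 19, 28), (13, 40, 31), (25, 19, 28), (25, 40, 31)}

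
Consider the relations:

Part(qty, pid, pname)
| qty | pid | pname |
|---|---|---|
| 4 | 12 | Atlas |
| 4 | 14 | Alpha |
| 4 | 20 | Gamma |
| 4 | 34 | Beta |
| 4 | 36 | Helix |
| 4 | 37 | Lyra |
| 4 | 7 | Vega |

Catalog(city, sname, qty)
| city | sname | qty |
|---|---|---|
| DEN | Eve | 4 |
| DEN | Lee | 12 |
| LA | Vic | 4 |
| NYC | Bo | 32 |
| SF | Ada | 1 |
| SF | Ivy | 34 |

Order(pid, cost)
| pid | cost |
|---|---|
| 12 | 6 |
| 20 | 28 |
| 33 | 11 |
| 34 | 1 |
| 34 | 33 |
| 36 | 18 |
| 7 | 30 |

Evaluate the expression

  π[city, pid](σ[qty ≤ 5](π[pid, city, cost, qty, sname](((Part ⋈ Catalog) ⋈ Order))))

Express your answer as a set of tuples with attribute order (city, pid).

{(DEN, 12), (DEN, 20), (DEN, 34), (DEN, 36), (DEN, 7), (LA, 12), (LA, 20), (LA, 34), (LA, 36), (LA, 7)}

Natural join on qty: {(4, 12, Atlas, DEN, Eve), (4, 12, Atlas, LA, Vic), (4, 14, Alpha, DEN, Eve), (4, 14, Alpha, LA, Vic), (4, 20, Gamma, DEN, Eve), (4, 20, Gamma, LA, Vic), (4, 34, Beta, DEN, Eve), (4, 34, Beta, LA, Vic), (4, 36, Helix, DEN, Eve), (4, 36, Helix, LA, Vic), (4, 37, Lyra, DEN, Eve), (4, 37, Lyra, LA, Vic), (4, 7, Vega, DEN, Eve), (4, 7, Vega, LA, Vic)}
Natural join on pid: {(4, 12, Atlas, DEN, Eve, 6), (4, 12, Atlas, LA, Vic, 6), (4, 20, Gamma, DEN, Eve, 28), (4, 20, Gamma, LA, Vic, 28), (4, 34, Beta, DEN, Eve, 1), (4, 34, Beta, DEN, Eve, 33), (4, 34, Beta, LA, Vic, 1), (4, 34, Beta, LA, Vic, 33), (4, 36, Helix, DEN, Eve, 18), (4, 36, Helix, LA, Vic, 18), (4, 7, Vega, DEN, Eve, 30), (4, 7, Vega, LA, Vic, 30)}
Keep only column(s) pid, city, cost, qty, sname: {(12, DEN, 6, 4, Eve), (12, LA, 6, 4, Vic), (20, DEN, 28, 4, Eve), (20, LA, 28, 4, Vic), (34, DEN, 1, 4, Eve), (34, DEN, 33, 4, Eve), (34, LA, 1, 4, Vic), (34, LA, 33, 4, Vic), (36, DEN, 18, 4, Eve), (36, LA, 18, 4, Vic), (7, DEN, 30, 4, Eve), (7, LA, 30, 4, Vic)}
σ[qty ≤ 5]: keep tuples satisfying qty ≤ 5 → {(12, DEN, 6, 4, Eve), (12, LA, 6, 4, Vic), (20, DEN, 28, 4, Eve), (20, LA, 28, 4, Vic), (34, DEN, 1, 4, Eve), (34, DEN, 33, 4, Eve), (34, LA, 1, 4, Vic), (34, LA, 33, 4, Vic), (36, DEN, 18, 4, Eve), (36, LA, 18, 4, Vic), (7, DEN, 30, 4, Eve), (7, LA, 30, 4, Vic)}
Keep only column(s) city, pid (2 duplicate(s) eliminated): {(DEN, 12), (DEN, 20), (DEN, 34), (DEN, 36), (DEN, 7), (LA, 12), (LA, 20), (LA, 34), (LA, 36), (LA, 7)}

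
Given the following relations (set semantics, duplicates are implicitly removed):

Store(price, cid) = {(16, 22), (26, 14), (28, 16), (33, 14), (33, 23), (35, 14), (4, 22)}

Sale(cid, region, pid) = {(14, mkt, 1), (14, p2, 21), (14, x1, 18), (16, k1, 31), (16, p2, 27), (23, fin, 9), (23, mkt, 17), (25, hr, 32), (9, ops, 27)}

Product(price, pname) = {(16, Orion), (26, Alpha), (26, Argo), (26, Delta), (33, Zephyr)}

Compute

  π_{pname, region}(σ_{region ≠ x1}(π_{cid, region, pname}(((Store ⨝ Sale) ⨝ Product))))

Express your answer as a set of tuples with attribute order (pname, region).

Joining Store and Sale on cid yields {(26, 14, mkt, 1), (26, 14, p2, 21), (26, 14, x1, 18), (28, 16, k1, 31), (28, 16, p2, 27), (33, 14, mkt, 1), (33, 14, p2, 21), (33, 14, x1, 18), (33, 23, fin, 9), (33, 23, mkt, 17), (35, 14, mkt, 1), (35, 14, p2, 21), (35, 14, x1, 18)}.
Joining (Store ⨝ Sale) and Product on price yields {(26, 14, mkt, 1, Alpha), (26, 14, mkt, 1, Argo), (26, 14, mkt, 1, Delta), (26, 14, p2, 21, Alpha), (26, 14, p2, 21, Argo), (26, 14, p2, 21, Delta), (26, 14, x1, 18, Alpha), (26, 14, x1, 18, Argo), (26, 14, x1, 18, Delta), (33, 14, mkt, 1, Zephyr), (33, 14, p2, 21, Zephyr), (33, 14, x1, 18, Zephyr), (33, 23, fin, 9, Zephyr), (33, 23, mkt, 17, Zephyr)}.
Keep only column(s) cid, region, pname: {(14, mkt, Alpha), (14, mkt, Argo), (14, mkt, Delta), (14, mkt, Zephyr), (14, p2, Alpha), (14, p2, Argo), (14, p2, Delta), (14, p2, Zephyr), (14, x1, Alpha), (14, x1, Argo), (14, x1, Delta), (14, x1, Zephyr), (23, fin, Zephyr), (23, mkt, Zephyr)}
Filtering on region ≠ x1 leaves {(14, mkt, Alpha), (14, mkt, Argo), (14, mkt, Delta), (14, mkt, Zephyr), (14, p2, Alpha), (14, p2, Argo), (14, p2, Delta), (14, p2, Zephyr), (23, fin, Zephyr), (23, mkt, Zephyr)}.
Keep only column(s) pname, region (1 duplicate(s) eliminated): {(Alpha, mkt), (Alpha, p2), (Argo, mkt), (Argo, p2), (Delta, mkt), (Delta, p2), (Zephyr, fin), (Zephyr, mkt), (Zephyr, p2)}

{(Alpha, mkt), (Alpha, p2), (Argo, mkt), (Argo, p2), (Delta, mkt), (Delta, p2), (Zephyr, fin), (Zephyr, mkt), (Zephyr, p2)}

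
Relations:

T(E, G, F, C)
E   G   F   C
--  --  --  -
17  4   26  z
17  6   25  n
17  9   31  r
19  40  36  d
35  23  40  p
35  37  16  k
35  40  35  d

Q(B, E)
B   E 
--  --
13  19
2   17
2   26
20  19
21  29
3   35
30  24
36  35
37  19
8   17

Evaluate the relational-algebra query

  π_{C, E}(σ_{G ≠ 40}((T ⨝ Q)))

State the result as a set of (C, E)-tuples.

Joining T and Q on E yields {(17, 4, 26, z, 2), (17, 4, 26, z, 8), (17, 6, 25, n, 2), (17, 6, 25, n, 8), (17, 9, 31, r, 2), (17, 9, 31, r, 8), (19, 40, 36, d, 13), (19, 40, 36, d, 20), (19, 40, 36, d, 37), (35, 23, 40, p, 3), (35, 23, 40, p, 36), (35, 37, 16, k, 3), (35, 37, 16, k, 36), (35, 40, 35, d, 3), (35, 40, 35, d, 36)}.
Apply σ_{G ≠ 40}; surviving tuples: {(17, 4, 26, z, 2), (17, 4, 26, z, 8), (17, 6, 25, n, 2), (17, 6, 25, n, 8), (17, 9, 31, r, 2), (17, 9, 31, r, 8), (35, 23, 40, p, 3), (35, 23, 40, p, 36), (35, 37, 16, k, 3), (35, 37, 16, k, 36)}
π[C, E]: project onto (C, E) (5 duplicate(s) eliminated) → {(k, 35), (n, 17), (p, 35), (r, 17), (z, 17)}

{(k, 35), (n, 17), (p, 35), (r, 17), (z, 17)}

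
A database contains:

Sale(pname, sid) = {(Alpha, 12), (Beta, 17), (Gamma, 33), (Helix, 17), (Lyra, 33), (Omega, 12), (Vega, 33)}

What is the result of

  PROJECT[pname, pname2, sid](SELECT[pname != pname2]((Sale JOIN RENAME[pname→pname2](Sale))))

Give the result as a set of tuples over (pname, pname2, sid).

{(Alpha, Omega, 12), (Beta, Helix, 17), (Gamma, Lyra, 33), (Gamma, Vega, 33), (Helix, Beta, 17), (Lyra, Gamma, 33), (Lyra, Vega, 33), (Omega, Alpha, 12), (Vega, Gamma, 33), (Vega, Lyra, 33)}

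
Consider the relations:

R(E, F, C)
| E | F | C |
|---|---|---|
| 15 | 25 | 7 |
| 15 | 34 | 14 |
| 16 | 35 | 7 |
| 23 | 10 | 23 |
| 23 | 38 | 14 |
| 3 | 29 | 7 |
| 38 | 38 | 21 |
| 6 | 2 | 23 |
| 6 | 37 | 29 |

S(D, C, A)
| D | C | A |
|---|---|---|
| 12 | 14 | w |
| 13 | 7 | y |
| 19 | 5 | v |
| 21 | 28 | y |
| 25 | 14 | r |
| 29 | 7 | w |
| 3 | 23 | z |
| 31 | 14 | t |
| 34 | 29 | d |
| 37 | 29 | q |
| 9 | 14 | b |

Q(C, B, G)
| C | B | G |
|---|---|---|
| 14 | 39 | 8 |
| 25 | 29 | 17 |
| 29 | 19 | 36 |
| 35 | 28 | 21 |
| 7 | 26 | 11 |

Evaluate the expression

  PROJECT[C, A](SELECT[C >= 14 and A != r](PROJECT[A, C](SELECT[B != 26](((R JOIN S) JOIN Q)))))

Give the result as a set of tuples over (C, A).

R ⋈ S (natural join on C): {(15, 25, 7, 13, y), (15, 25, 7, 29, w), (15, 34, 14, 12, w), (15, 34, 14, 25, r), (15, 34, 14, 31, t), (15, 34, 14, 9, b), (16, 35, 7, 13, y), (16, 35, 7, 29, w), (23, 10, 23, 3, z), (23, 38, 14, 12, w), (23, 38, 14, 25, r), (23, 38, 14, 31, t), (23, 38, 14, 9, b), (3, 29, 7, 13, y), (3, 29, 7, 29, w), (6, 2, 23, 3, z), (6, 37, 29, 34, d), (6, 37, 29, 37, q)}
(R JOIN S) ⋈ Q (natural join on C): {(15, 25, 7, 13, y, 26, 11), (15, 25, 7, 29, w, 26, 11), (15, 34, 14, 12, w, 39, 8), (15, 34, 14, 25, r, 39, 8), (15, 34, 14, 31, t, 39, 8), (15, 34, 14, 9, b, 39, 8), (16, 35, 7, 13, y, 26, 11), (16, 35, 7, 29, w, 26, 11), (23, 38, 14, 12, w, 39, 8), (23, 38, 14, 25, r, 39, 8), (23, 38, 14, 31, t, 39, 8), (23, 38, 14, 9, b, 39, 8), (3, 29, 7, 13, y, 26, 11), (3, 29, 7, 29, w, 26, 11), (6, 37, 29, 34, d, 19, 36), (6, 37, 29, 37, q, 19, 36)}
Apply σ_{B != 26}; surviving tuples: {(15, 34, 14, 12, w, 39, 8), (15, 34, 14, 25, r, 39, 8), (15, 34, 14, 31, t, 39, 8), (15, 34, 14, 9, b, 39, 8), (23, 38, 14, 12, w, 39, 8), (23, 38, 14, 25, r, 39, 8), (23, 38, 14, 31, t, 39, 8), (23, 38, 14, 9, b, 39, 8), (6, 37, 29, 34, d, 19, 36), (6, 37, 29, 37, q, 19, 36)}
Keep only column(s) A, C (4 duplicate(s) eliminated): {(b, 14), (d, 29), (q, 29), (r, 14), (t, 14), (w, 14)}
Apply σ_{C >= 14 and A != r}; surviving tuples: {(b, 14), (d, 29), (q, 29), (t, 14), (w, 14)}
Keep only column(s) C, A: {(14, b), (14, t), (14, w), (29, d), (29, q)}

{(14, b), (14, t), (14, w), (29, d), (29, q)}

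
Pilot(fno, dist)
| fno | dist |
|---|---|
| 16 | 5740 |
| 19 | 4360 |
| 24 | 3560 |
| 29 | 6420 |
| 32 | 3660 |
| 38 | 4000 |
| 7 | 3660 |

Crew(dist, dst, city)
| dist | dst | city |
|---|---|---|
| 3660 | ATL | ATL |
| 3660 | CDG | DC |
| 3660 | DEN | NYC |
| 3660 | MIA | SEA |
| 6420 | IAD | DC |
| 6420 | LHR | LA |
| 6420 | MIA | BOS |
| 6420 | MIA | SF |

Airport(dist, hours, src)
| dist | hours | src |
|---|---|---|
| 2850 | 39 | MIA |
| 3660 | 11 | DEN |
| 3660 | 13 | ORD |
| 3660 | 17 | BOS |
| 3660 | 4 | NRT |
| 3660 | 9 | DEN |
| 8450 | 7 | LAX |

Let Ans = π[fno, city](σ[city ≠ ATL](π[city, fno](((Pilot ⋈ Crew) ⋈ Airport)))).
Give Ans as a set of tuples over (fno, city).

{(32, DC), (32, NYC), (32, SEA), (7, DC), (7, NYC), (7, SEA)}

Pilot ⋈ Crew (natural join on dist): {(29, 6420, IAD, DC), (29, 6420, LHR, LA), (29, 6420, MIA, BOS), (29, 6420, MIA, SF), (32, 3660, ATL, ATL), (32, 3660, CDG, DC), (32, 3660, DEN, NYC), (32, 3660, MIA, SEA), (7, 3660, ATL, ATL), (7, 3660, CDG, DC), (7, 3660, DEN, NYC), (7, 3660, MIA, SEA)}
(Pilot ⋈ Crew) ⋈ Airport (natural join on dist): {(32, 3660, ATL, ATL, 11, DEN), (32, 3660, ATL, ATL, 13, ORD), (32, 3660, ATL, ATL, 17, BOS), (32, 3660, ATL, ATL, 4, NRT), (32, 3660, ATL, ATL, 9, DEN), (32, 3660, CDG, DC, 11, DEN), (32, 3660, CDG, DC, 13, ORD), (32, 3660, CDG, DC, 17, BOS), (32, 3660, CDG, DC, 4, NRT), (32, 3660, CDG, DC, 9, DEN), (32, 3660, DEN, NYC, 11, DEN), (32, 3660, DEN, NYC, 13, ORD), (32, 3660, DEN, NYC, 17, BOS), (32, 3660, DEN, NYC, 4, NRT), (32, 3660, DEN, NYC, 9, DEN), (32, 3660, MIA, SEA, 11, DEN), (32, 3660, MIA, SEA, 13, ORD), (32, 3660, MIA, SEA, 17, BOS), (32, 3660, MIA, SEA, 4, NRT), (32, 3660, MIA, SEA, 9, DEN), (7, 3660, ATL, ATL, 11, DEN), (7, 3660, ATL, ATL, 13, ORD), (7, 3660, ATL, ATL, 17, BOS), (7, 3660, ATL, ATL, 4, NRT), (7, 3660, ATL, ATL, 9, DEN), (7, 3660, CDG, DC, 11, DEN), (7, 3660, CDG, DC, 13, ORD), (7, 3660, CDG, DC, 17, BOS), (7, 3660, CDG, DC, 4, NRT), (7, 3660, CDG, DC, 9, DEN), (7, 3660, DEN, NYC, 11, DEN), (7, 3660, DEN, NYC, 13, ORD), (7, 3660, DEN, NYC, 17, BOS), (7, 3660, DEN, NYC, 4, NRT), (7, 3660, DEN, NYC, 9, DEN), (7, 3660, MIA, SEA, 11, DEN), (7, 3660, MIA, SEA, 13, ORD), (7, 3660, MIA, SEA, 17, BOS), (7, 3660, MIA, SEA, 4, NRT), (7, 3660, MIA, SEA, 9, DEN)}
Projecting to city, fno (32 duplicate(s) eliminated): {(ATL, 32), (ATL, 7), (DC, 32), (DC, 7), (NYC, 32), (NYC, 7), (SEA, 32), (SEA, 7)}
σ[city ≠ ATL]: keep tuples satisfying city ≠ ATL → {(DC, 32), (DC, 7), (NYC, 32), (NYC, 7), (SEA, 32), (SEA, 7)}
Projecting to fno, city: {(32, DC), (32, NYC), (32, SEA), (7, DC), (7, NYC), (7, SEA)}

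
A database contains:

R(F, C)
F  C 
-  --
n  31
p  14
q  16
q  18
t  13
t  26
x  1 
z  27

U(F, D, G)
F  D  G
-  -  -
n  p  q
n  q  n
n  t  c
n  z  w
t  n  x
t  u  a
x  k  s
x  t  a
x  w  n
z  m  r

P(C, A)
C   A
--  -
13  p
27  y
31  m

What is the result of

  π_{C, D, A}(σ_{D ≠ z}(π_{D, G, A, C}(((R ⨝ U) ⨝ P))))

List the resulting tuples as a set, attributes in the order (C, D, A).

Natural join on F: {(n, 31, p, q), (n, 31, q, n), (n, 31, t, c), (n, 31, z, w), (t, 13, n, x), (t, 13, u, a), (t, 26, n, x), (t, 26, u, a), (x, 1, k, s), (x, 1, t, a), (x, 1, w, n), (z, 27, m, r)}
Natural join on C: {(n, 31, p, q, m), (n, 31, q, n, m), (n, 31, t, c, m), (n, 31, z, w, m), (t, 13, n, x, p), (t, 13, u, a, p), (z, 27, m, r, y)}
π[D, G, A, C]: project onto (D, G, A, C) → {(m, r, y, 27), (n, x, p, 13), (p, q, m, 31), (q, n, m, 31), (t, c, m, 31), (u, a, p, 13), (z, w, m, 31)}
Apply σ_{D ≠ z}; surviving tuples: {(m, r, y, 27), (n, x, p, 13), (p, q, m, 31), (q, n, m, 31), (t, c, m, 31), (u, a, p, 13)}
π[C, D, A]: project onto (C, D, A) → {(13, n, p), (13, u, p), (27, m, y), (31, p, m), (31, q, m), (31, t, m)}

{(13, n, p), (13, u, p), (27, m, y), (31, p, m), (31, q, m), (31, t, m)}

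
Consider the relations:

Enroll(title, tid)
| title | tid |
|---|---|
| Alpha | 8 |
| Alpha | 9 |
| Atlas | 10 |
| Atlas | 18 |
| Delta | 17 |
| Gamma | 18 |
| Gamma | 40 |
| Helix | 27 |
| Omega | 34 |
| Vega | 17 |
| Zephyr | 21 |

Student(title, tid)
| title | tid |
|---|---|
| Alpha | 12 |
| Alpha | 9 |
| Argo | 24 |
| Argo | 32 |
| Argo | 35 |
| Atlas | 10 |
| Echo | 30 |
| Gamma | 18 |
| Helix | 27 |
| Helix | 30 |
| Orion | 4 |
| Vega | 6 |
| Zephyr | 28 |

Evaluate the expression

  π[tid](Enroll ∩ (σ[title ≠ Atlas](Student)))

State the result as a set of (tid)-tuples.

{18, 27, 9}

Apply σ_{title ≠ Atlas}; surviving tuples: {(Alpha, 12), (Alpha, 9), (Argo, 24), (Argo, 32), (Argo, 35), (Echo, 30), (Gamma, 18), (Helix, 27), (Helix, 30), (Orion, 4), (Vega, 6), (Zephyr, 28)}
Set intersection of the two operands is {(Alpha, 9), (Gamma, 18), (Helix, 27)}.
π_{tid} gives {18, 27, 9}.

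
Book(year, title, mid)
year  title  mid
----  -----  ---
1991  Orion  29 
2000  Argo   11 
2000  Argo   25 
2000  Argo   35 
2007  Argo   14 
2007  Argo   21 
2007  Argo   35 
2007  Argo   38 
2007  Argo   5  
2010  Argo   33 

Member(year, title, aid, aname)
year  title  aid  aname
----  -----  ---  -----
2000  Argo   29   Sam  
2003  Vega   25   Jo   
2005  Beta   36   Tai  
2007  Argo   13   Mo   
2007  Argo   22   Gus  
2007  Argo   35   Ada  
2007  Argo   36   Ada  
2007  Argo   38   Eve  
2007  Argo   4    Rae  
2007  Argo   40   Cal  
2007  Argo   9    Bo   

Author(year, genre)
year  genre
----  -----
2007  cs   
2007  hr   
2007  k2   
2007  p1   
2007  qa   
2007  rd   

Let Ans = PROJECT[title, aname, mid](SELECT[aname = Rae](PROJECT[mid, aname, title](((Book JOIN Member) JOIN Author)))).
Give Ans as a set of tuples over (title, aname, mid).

{(Argo, Rae, 14), (Argo, Rae, 21), (Argo, Rae, 35), (Argo, Rae, 38), (Argo, Rae, 5)}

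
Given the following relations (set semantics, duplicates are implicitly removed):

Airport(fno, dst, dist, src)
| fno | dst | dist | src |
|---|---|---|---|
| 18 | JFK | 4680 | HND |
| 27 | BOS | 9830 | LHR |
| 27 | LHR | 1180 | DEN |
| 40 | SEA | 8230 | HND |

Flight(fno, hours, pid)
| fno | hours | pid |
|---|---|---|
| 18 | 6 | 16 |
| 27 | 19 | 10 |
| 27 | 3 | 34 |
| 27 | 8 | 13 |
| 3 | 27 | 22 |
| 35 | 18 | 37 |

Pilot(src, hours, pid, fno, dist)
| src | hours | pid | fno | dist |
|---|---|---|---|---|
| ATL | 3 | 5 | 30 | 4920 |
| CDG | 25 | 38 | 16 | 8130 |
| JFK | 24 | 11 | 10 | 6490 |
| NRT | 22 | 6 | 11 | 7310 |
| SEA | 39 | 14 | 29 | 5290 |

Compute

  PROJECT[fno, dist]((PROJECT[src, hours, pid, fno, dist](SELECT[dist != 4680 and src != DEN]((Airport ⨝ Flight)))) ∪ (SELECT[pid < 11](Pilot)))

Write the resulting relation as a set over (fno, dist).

{(11, 7310), (27, 9830), (30, 4920)}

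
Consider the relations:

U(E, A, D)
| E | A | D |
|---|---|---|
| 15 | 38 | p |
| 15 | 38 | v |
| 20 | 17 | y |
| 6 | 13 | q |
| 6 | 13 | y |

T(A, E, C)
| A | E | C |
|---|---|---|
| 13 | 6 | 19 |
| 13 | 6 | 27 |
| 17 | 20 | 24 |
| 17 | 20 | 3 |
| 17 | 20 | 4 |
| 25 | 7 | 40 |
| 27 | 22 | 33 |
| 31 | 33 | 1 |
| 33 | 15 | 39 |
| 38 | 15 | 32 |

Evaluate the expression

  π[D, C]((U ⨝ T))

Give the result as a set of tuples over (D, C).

{(p, 32), (q, 19), (q, 27), (v, 32), (y, 19), (y, 24), (y, 27), (y, 3), (y, 4)}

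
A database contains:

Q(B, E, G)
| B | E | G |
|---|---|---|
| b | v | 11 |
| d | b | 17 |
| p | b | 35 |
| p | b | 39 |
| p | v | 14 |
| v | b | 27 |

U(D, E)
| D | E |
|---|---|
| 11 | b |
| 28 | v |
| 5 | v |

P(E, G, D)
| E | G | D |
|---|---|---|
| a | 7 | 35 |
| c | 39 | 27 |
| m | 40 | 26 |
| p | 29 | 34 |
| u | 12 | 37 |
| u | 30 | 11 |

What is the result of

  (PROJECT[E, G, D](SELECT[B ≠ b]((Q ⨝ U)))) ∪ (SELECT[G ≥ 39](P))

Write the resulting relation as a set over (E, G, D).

{(b, 17, 11), (b, 27, 11), (b, 35, 11), (b, 39, 11), (c, 39, 27), (m, 40, 26), (v, 14, 28), (v, 14, 5)}

Joining Q and U on E yields {(b, v, 11, 28), (b, v, 11, 5), (d, b, 17, 11), (p, b, 35, 11), (p, b, 39, 11), (p, v, 14, 28), (p, v, 14, 5), (v, b, 27, 11)}.
Filtering on B ≠ b leaves {(d, b, 17, 11), (p, b, 35, 11), (p, b, 39, 11), (p, v, 14, 28), (p, v, 14, 5), (v, b, 27, 11)}.
π_{E, G, D} gives {(b, 17, 11), (b, 27, 11), (b, 35, 11), (b, 39, 11), (v, 14, 28), (v, 14, 5)}.
Filtering on G ≥ 39 leaves {(c, 39, 27), (m, 40, 26)}.
Union: {(b, 17, 11), (b, 27, 11), (b, 35, 11), (b, 39, 11), (v, 14, 28), (v, 14, 5)} with {(c, 39, 27), (m, 40, 26)} → {(b, 17, 11), (b, 27, 11), (b, 35, 11), (b, 39, 11), (c, 39, 27), (m, 40, 26), (v, 14, 28), (v, 14, 5)}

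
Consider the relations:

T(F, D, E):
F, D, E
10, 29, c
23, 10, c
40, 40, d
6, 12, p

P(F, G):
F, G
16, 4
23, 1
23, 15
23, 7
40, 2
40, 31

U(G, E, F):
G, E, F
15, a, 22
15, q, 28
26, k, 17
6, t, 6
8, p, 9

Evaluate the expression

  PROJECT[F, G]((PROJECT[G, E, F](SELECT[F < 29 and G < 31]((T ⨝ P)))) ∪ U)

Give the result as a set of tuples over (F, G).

{(17, 26), (22, 15), (23, 1), (23, 15), (23, 7), (28, 15), (6, 6), (9, 8)}

Joining T and P on F yields {(23, 10, c, 1), (23, 10, c, 15), (23, 10, c, 7), (40, 40, d, 2), (40, 40, d, 31)}.
Filtering on F < 29 and G < 31 leaves {(23, 10, c, 1), (23, 10, c, 15), (23, 10, c, 7)}.
π_{G, E, F} gives {(1, c, 23), (15, c, 23), (7, c, 23)}.
Set union of the two operands is {(1, c, 23), (15, a, 22), (15, c, 23), (15, q, 28), (26, k, 17), (6, t, 6), (7, c, 23), (8, p, 9)}.
π_{F, G} gives {(17, 26), (22, 15), (23, 1), (23, 15), (23, 7), (28, 15), (6, 6), (9, 8)}.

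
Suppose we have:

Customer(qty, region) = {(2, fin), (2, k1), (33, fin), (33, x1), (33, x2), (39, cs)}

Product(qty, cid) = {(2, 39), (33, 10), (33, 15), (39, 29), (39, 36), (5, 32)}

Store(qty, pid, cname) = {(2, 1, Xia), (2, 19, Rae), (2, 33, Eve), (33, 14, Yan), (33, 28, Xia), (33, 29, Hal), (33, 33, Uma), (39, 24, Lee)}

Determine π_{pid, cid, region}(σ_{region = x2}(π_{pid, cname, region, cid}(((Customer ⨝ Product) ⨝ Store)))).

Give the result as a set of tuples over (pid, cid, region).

Joining Customer and Product on qty yields {(2, fin, 39), (2, k1, 39), (33, fin, 10), (33, fin, 15), (33, x1, 10), (33, x1, 15), (33, x2, 10), (33, x2, 15), (39, cs, 29), (39, cs, 36)}.
Joining (Customer ⨝ Product) and Store on qty yields {(2, fin, 39, 1, Xia), (2, fin, 39, 19, Rae), (2, fin, 39, 33, Eve), (2, k1, 39, 1, Xia), (2, k1, 39, 19, Rae), (2, k1, 39, 33, Eve), (33, fin, 10, 14, Yan), (33, fin, 10, 28, Xia), (33, fin, 10, 29, Hal), (33, fin, 10, 33, Uma), (33, fin, 15, 14, Yan), (33, fin, 15, 28, Xia), (33, fin, 15, 29, Hal), (33, fin, 15, 33, Uma), (33, x1, 10, 14, Yan), (33, x1, 10, 28, Xia), (33, x1, 10, 29, Hal), (33, x1, 10, 33, Uma), (33, x1, 15, 14, Yan), (33, x1, 15, 28, Xia), (33, x1, 15, 29, Hal), (33, x1, 15, 33, Uma), (33, x2, 10, 14, Yan), (33, x2, 10, 28, Xia), (33, x2, 10, 29, Hal), (33, x2, 10, 33, Uma), (33, x2, 15, 14, Yan), (33, x2, 15, 28, Xia), (33, x2, 15, 29, Hal), (33, x2, 15, 33, Uma), (39, cs, 29, 24, Lee), (39, cs, 36, 24, Lee)}.
π_{pid, cname, region, cid} gives {(1, Xia, fin, 39), (1, Xia, k1, 39), (14, Yan, fin, 10), (14, Yan, fin, 15), (14, Yan, x1, 10), (14, Yan, x1, 15), (14, Yan, x2, 10), (14, Yan, x2, 15), (19, Rae, fin, 39), (19, Rae, k1, 39), (24, Lee, cs, 29), (24, Lee, cs, 36), (28, Xia, fin, 10), (28, Xia, fin, 15), (28, Xia, x1, 10), (28, Xia, x1, 15), (28, Xia, x2, 10), (28, Xia, x2, 15), (29, Hal, fin, 10), (29, Hal, fin, 15), (29, Hal, x1, 10), (29, Hal, x1, 15), (29, Hal, x2, 10), (29, Hal, x2, 15), (33, Eve, fin, 39), (33, Eve, k1, 39), (33, Uma, fin, 10), (33, Uma, fin, 15), (33, Uma, x1, 10), (33, Uma, x1, 15), (33, Uma, x2, 10), (33, Uma, x2, 15)}.
Apply σ_{region = x2}; surviving tuples: {(14, Yan, x2, 10), (14, Yan, x2, 15), (28, Xia, x2, 10), (28, Xia, x2, 15), (29, Hal, x2, 10), (29, Hal, x2, 15), (33, Uma, x2, 10), (33, Uma, x2, 15)}
π_{pid, cid, region} gives {(14, 10, x2), (14, 15, x2), (28, 10, x2), (28, 15, x2), (29, 10, x2), (29, 15, x2), (33, 10, x2), (33, 15, x2)}.

{(14, 10, x2), (14, 15, x2), (28, 10, x2), (28, 15, x2), (29, 10, x2), (29, 15, x2), (33, 10, x2), (33, 15, x2)}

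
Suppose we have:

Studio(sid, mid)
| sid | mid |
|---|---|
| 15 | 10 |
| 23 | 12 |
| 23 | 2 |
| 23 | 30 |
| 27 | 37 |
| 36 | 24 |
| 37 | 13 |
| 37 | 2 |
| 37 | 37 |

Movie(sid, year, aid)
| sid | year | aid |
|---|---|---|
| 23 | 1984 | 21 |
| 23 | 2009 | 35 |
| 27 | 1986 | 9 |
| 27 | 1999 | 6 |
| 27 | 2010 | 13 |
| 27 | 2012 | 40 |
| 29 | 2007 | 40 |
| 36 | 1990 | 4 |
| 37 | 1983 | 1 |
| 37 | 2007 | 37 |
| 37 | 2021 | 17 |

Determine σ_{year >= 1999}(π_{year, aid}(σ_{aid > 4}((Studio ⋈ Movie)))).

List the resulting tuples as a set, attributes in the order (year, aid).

Natural join on sid: {(23, 12, 1984, 21), (23, 12, 2009, 35), (23, 2, 1984, 21), (23, 2, 2009, 35), (23, 30, 1984, 21), (23, 30, 2009, 35), (27, 37, 1986, 9), (27, 37, 1999, 6), (27, 37, 2010, 13), (27, 37, 2012, 40), (36, 24, 1990, 4), (37, 13, 1983, 1), (37, 13, 2007, 37), (37, 13, 2021, 17), (37, 2, 1983, 1), (37, 2, 2007, 37), (37, 2, 2021, 17), (37, 37, 1983, 1), (37, 37, 2007, 37), (37, 37, 2021, 17)}
σ[aid > 4]: keep tuples satisfying aid > 4 → {(23, 12, 1984, 21), (23, 12, 2009, 35), (23, 2, 1984, 21), (23, 2, 2009, 35), (23, 30, 1984, 21), (23, 30, 2009, 35), (27, 37, 1986, 9), (27, 37, 1999, 6), (27, 37, 2010, 13), (27, 37, 2012, 40), (37, 13, 2007, 37), (37, 13, 2021, 17), (37, 2, 2007, 37), (37, 2, 2021, 17), (37, 37, 2007, 37), (37, 37, 2021, 17)}
Keep only column(s) year, aid (8 duplicate(s) eliminated): {(1984, 21), (1986, 9), (1999, 6), (2007, 37), (2009, 35), (2010, 13), (2012, 40), (2021, 17)}
σ[year >= 1999]: keep tuples satisfying year >= 1999 → {(1999, 6), (2007, 37), (2009, 35), (2010, 13), (2012, 40), (2021, 17)}

{(1999, 6), (2007, 37), (2009, 35), (2010, 13), (2012, 40), (2021, 17)}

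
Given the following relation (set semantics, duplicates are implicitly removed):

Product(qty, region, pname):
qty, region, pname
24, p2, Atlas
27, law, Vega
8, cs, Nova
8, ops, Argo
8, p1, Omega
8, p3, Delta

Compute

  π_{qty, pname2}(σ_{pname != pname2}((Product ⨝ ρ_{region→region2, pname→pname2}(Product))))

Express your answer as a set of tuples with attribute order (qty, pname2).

ρ[region→region2, pname→pname2]: schema becomes (qty, region2, pname2); tuples unchanged.
Product ⋈ ρ_{region→region2, pname→pname2}(Product) (natural join on qty): {(24, p2, Atlas, p2, Atlas), (27, law, Vega, law, Vega), (8, cs, Nova, cs, Nova), (8, cs, Nova, ops, Argo), (8, cs, Nova, p1, Omega), (8, cs, Nova, p3, Delta), (8, ops, Argo, cs, Nova), (8, ops, Argo, ops, Argo), (8, ops, Argo, p1, Omega), (8, ops, Argo, p3, Delta), (8, p1, Omega, cs, Nova), (8, p1, Omega, ops, Argo), (8, p1, Omega, p1, Omega), (8, p1, Omega, p3, Delta), (8, p3, Delta, cs, Nova), (8, p3, Delta, ops, Argo), (8, p3, Delta, p1, Omega), (8, p3, Delta, p3, Delta)}
Selection pname != pname2: {(8, cs, Nova, ops, Argo), (8, cs, Nova, p1, Omega), (8, cs, Nova, p3, Delta), (8, ops, Argo, cs, Nova), (8, ops, Argo, p1, Omega), (8, ops, Argo, p3, Delta), (8, p1, Omega, cs, Nova), (8, p1, Omega, ops, Argo), (8, p1, Omega, p3, Delta), (8, p3, Delta, cs, Nova), (8, p3, Delta, ops, Argo), (8, p3, Delta, p1, Omega)}
Projecting to qty, pname2 (8 duplicate(s) eliminated): {(8, Argo), (8, Delta), (8, Nova), (8, Omega)}

{(8, Argo), (8, Delta), (8, Nova), (8, Omega)}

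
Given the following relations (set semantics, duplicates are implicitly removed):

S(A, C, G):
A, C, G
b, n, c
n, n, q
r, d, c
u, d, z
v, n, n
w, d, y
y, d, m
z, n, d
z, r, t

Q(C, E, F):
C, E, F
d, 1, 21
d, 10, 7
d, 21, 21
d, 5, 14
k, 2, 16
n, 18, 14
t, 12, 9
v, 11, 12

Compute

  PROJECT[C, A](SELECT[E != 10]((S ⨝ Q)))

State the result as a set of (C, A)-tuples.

Joining S and Q on C yields {(b, n, c, 18, 14), (n, n, q, 18, 14), (r, d, c, 1, 21), (r, d, c, 10, 7), (r, d, c, 21, 21), (r, d, c, 5, 14), (u, d, z, 1, 21), (u, d, z, 10, 7), (u, d, z, 21, 21), (u, d, z, 5, 14), (v, n, n, 18, 14), (w, d, y, 1, 21), (w, d, y, 10, 7), (w, d, y, 21, 21), (w, d, y, 5, 14), (y, d, m, 1, 21), (y, d, m, 10, 7), (y, d, m, 21, 21), (y, d, m, 5, 14), (z, n, d, 18, 14)}.
Filtering on E != 10 leaves {(b, n, c, 18, 14), (n, n, q, 18, 14), (r, d, c, 1, 21), (r, d, c, 21, 21), (r, d, c, 5, 14), (u, d, z, 1, 21), (u, d, z, 21, 21), (u, d, z, 5, 14), (v, n, n, 18, 14), (w, d, y, 1, 21), (w, d, y, 21, 21), (w, d, y, 5, 14), (y, d, m, 1, 21), (y, d, m, 21, 21), (y, d, m, 5, 14), (z, n, d, 18, 14)}.
Projecting to C, A (8 duplicate(s) eliminated): {(d, r), (d, u), (d, w), (d, y), (n, b), (n, n), (n, v), (n, z)}

{(d, r), (d, u), (d, w), (d, y), (n, b), (n, n), (n, v), (n, z)}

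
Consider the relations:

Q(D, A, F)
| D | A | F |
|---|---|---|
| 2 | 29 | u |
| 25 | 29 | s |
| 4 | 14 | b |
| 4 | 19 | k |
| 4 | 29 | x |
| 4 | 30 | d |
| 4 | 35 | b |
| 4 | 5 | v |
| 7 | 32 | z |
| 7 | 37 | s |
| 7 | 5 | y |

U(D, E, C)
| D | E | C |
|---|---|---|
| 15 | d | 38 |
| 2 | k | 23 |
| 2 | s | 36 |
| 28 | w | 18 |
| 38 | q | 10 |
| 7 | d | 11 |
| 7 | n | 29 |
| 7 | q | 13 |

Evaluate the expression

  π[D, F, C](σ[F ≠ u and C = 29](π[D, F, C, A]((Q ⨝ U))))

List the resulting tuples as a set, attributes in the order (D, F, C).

{(7, s, 29), (7, y, 29), (7, z, 29)}

Natural join on D: {(2, 29, u, k, 23), (2, 29, u, s, 36), (7, 32, z, d, 11), (7, 32, z, n, 29), (7, 32, z, q, 13), (7, 37, s, d, 11), (7, 37, s, n, 29), (7, 37, s, q, 13), (7, 5, y, d, 11), (7, 5, y, n, 29), (7, 5, y, q, 13)}
π[D, F, C, A]: project onto (D, F, C, A) → {(2, u, 23, 29), (2, u, 36, 29), (7, s, 11, 37), (7, s, 13, 37), (7, s, 29, 37), (7, y, 11, 5), (7, y, 13, 5), (7, y, 29, 5), (7, z, 11, 32), (7, z, 13, 32), (7, z, 29, 32)}
Selection F ≠ u and C = 29: {(7, s, 29, 37), (7, y, 29, 5), (7, z, 29, 32)}
π[D, F, C]: project onto (D, F, C) → {(7, s, 29), (7, y, 29), (7, z, 29)}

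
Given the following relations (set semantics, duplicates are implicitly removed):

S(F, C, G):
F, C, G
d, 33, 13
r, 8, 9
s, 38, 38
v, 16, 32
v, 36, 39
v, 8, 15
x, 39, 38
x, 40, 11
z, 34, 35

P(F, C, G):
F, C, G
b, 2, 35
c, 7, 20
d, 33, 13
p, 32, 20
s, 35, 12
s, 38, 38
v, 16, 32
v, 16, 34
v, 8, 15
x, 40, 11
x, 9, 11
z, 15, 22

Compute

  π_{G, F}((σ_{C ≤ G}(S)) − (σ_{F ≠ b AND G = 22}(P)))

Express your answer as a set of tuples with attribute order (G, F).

{(15, v), (32, v), (35, z), (38, s), (39, v), (9, r)}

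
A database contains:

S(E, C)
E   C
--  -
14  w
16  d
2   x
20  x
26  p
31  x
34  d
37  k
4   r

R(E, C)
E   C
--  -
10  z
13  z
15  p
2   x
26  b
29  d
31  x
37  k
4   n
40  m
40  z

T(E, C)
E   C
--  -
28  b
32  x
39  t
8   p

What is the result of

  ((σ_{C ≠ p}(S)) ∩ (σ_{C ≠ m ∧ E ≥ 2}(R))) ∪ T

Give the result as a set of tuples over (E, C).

{(2, x), (28, b), (31, x), (32, x), (37, k), (39, t), (8, p)}

σ[C ≠ p]: keep tuples satisfying C ≠ p → {(14, w), (16, d), (2, x), (20, x), (31, x), (34, d), (37, k), (4, r)}
σ[C ≠ m ∧ E ≥ 2]: keep tuples satisfying C ≠ m ∧ E ≥ 2 → {(10, z), (13, z), (15, p), (2, x), (26, b), (29, d), (31, x), (37, k), (4, n), (40, z)}
Taking the intersection: {(2, x), (31, x), (37, k)}
Taking the union: {(2, x), (28, b), (31, x), (32, x), (37, k), (39, t), (8, p)}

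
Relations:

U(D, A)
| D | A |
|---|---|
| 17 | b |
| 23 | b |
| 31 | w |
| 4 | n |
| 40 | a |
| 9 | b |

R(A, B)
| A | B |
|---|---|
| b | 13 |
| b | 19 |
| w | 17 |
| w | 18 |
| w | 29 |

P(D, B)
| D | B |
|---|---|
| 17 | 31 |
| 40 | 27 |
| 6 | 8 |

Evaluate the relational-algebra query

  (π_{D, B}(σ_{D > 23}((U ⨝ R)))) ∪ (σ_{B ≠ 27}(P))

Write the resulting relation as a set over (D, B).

{(17, 31), (31, 17), (31, 18), (31, 29), (6, 8)}

Joining U and R on A yields {(17, b, 13), (17, b, 19), (23, b, 13), (23, b, 19), (31, w, 17), (31, w, 18), (31, w, 29), (9, b, 13), (9, b, 19)}.
Selection D > 23: {(31, w, 17), (31, w, 18), (31, w, 29)}
π[D, B]: project onto (D, B) → {(31, 17), (31, 18), (31, 29)}
Selection B ≠ 27: {(17, 31), (6, 8)}
Taking the union: {(17, 31), (31, 17), (31, 18), (31, 29), (6, 8)}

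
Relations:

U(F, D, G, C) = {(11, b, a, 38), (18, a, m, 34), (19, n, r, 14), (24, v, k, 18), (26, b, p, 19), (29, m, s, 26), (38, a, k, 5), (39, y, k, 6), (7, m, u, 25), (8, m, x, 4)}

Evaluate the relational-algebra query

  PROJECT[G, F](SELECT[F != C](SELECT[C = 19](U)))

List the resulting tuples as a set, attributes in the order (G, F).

Apply σ_{C = 19}; surviving tuples: {(26, b, p, 19)}
Apply σ_{F != C}; surviving tuples: {(26, b, p, 19)}
π_{G, F} gives {(p, 26)}.

{(p, 26)}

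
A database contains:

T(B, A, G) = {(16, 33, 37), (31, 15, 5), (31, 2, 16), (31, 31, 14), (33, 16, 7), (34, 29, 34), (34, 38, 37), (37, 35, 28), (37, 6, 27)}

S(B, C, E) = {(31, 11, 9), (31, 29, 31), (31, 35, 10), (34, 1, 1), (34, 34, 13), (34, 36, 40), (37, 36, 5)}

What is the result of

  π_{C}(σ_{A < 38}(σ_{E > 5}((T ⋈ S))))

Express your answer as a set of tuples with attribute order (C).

Joining T and S on B yields {(31, 15, 5, 11, 9), (31, 15, 5, 29, 31), (31, 15, 5, 35, 10), (31, 2, 16, 11, 9), (31, 2, 16, 29, 31), (31, 2, 16, 35, 10), (31, 31, 14, 11, 9), (31, 31, 14, 29, 31), (31, 31, 14, 35, 10), (34, 29, 34, 1, 1), (34, 29, 34, 34, 13), (34, 29, 34, 36, 40), (34, 38, 37, 1, 1), (34, 38, 37, 34, 13), (34, 38, 37, 36, 40), (37, 35, 28, 36, 5), (37, 6, 27, 36, 5)}.
Selection E > 5: {(31, 15, 5, 11, 9), (31, 15, 5, 29, 31), (31, 15, 5, 35, 10), (31, 2, 16, 11, 9), (31, 2, 16, 29, 31), (31, 2, 16, 35, 10), (31, 31, 14, 11, 9), (31, 31, 14, 29, 31), (31, 31, 14, 35, 10), (34, 29, 34, 34, 13), (34, 29, 34, 36, 40), (34, 38, 37, 34, 13), (34, 38, 37, 36, 40)}
Selection A < 38: {(31, 15, 5, 11, 9), (31, 15, 5, 29, 31), (31, 15, 5, 35, 10), (31, 2, 16, 11, 9), (31, 2, 16, 29, 31), (31, 2, 16, 35, 10), (31, 31, 14, 11, 9), (31, 31, 14, 29, 31), (31, 31, 14, 35, 10), (34, 29, 34, 34, 13), (34, 29, 34, 36, 40)}
π[C]: project onto (C) (6 duplicate(s) eliminated) → {11, 29, 34, 35, 36}

{11, 29, 34, 35, 36}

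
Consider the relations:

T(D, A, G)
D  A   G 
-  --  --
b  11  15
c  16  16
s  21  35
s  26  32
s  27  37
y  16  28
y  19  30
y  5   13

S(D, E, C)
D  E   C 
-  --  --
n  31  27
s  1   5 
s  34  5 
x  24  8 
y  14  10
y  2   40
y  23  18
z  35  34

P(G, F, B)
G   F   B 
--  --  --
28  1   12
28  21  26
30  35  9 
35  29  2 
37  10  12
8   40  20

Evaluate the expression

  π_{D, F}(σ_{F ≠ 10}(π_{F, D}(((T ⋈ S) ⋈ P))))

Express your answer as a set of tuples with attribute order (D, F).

Joining T and S on D yields {(s, 21, 35, 1, 5), (s, 21, 35, 34, 5), (s, 26, 32, 1, 5), (s, 26, 32, 34, 5), (s, 27, 37, 1, 5), (s, 27, 37, 34, 5), (y, 16, 28, 14, 10), (y, 16, 28, 2, 40), (y, 16, 28, 23, 18), (y, 19, 30, 14, 10), (y, 19, 30, 2, 40), (y, 19, 30, 23, 18), (y, 5, 13, 14, 10), (y, 5, 13, 2, 40), (y, 5, 13, 23, 18)}.
Joining (T ⋈ S) and P on G yields {(s, 21, 35, 1, 5, 29, 2), (s, 21, 35, 34, 5, 29, 2), (s, 27, 37, 1, 5, 10, 12), (s, 27, 37, 34, 5, 10, 12), (y, 16, 28, 14, 10, 1, 12), (y, 16, 28, 14, 10, 21, 26), (y, 16, 28, 2, 40, 1, 12), (y, 16, 28, 2, 40, 21, 26), (y, 16, 28, 23, 18, 1, 12), (y, 16, 28, 23, 18, 21, 26), (y, 19, 30, 14, 10, 35, 9), (y, 19, 30, 2, 40, 35, 9), (y, 19, 30, 23, 18, 35, 9)}.
π[F, D]: project onto (F, D) (8 duplicate(s) eliminated) → {(1, y), (10, s), (21, y), (29, s), (35, y)}
σ[F ≠ 10]: keep tuples satisfying F ≠ 10 → {(1, y), (21, y), (29, s), (35, y)}
π[D, F]: project onto (D, F) → {(s, 29), (y, 1), (y, 21), (y, 35)}

{(s, 29), (y, 1), (y, 21), (y, 35)}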